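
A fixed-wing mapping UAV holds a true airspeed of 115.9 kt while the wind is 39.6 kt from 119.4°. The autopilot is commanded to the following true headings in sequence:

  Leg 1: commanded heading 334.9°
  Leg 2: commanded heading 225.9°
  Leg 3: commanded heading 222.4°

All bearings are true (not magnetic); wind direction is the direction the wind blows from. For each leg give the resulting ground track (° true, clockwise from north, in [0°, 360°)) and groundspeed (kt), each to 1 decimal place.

Leg 1: track=326.1°, groundspeed=149.9 kt
Leg 2: track=242.5°, groundspeed=132.7 kt
Leg 3: track=239.6°, groundspeed=130.6 kt

Leg 1: heading 334.9°; drift -8.8° → track 326.1°, groundspeed 149.9 kt
Leg 2: heading 225.9°; drift +16.6° → track 242.5°, groundspeed 132.7 kt
Leg 3: heading 222.4°; drift +17.2° → track 239.6°, groundspeed 130.6 kt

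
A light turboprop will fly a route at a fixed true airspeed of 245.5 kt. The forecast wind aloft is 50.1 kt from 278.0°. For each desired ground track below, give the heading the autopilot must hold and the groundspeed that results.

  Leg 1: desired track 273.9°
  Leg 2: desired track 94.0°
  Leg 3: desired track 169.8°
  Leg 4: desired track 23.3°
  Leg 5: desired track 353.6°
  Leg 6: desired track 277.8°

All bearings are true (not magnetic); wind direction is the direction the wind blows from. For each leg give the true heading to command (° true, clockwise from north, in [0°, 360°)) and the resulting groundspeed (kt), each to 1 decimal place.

Leg 1: desired track 273.9°; wind correction +0.8° → command heading 274.7°, groundspeed 195.5 kt
Leg 2: desired track 94.0°; wind correction -0.8° → command heading 93.2°, groundspeed 295.5 kt
Leg 3: desired track 169.8°; wind correction +11.2° → command heading 181.0°, groundspeed 256.5 kt
Leg 4: desired track 23.3°; wind correction -11.4° → command heading 11.9°, groundspeed 253.9 kt
Leg 5: desired track 353.6°; wind correction -11.4° → command heading 342.2°, groundspeed 228.2 kt
Leg 6: desired track 277.8°; wind correction +0.0° → command heading 277.8°, groundspeed 195.4 kt

Leg 1: heading=274.7°, groundspeed=195.5 kt
Leg 2: heading=93.2°, groundspeed=295.5 kt
Leg 3: heading=181.0°, groundspeed=256.5 kt
Leg 4: heading=11.9°, groundspeed=253.9 kt
Leg 5: heading=342.2°, groundspeed=228.2 kt
Leg 6: heading=277.8°, groundspeed=195.4 kt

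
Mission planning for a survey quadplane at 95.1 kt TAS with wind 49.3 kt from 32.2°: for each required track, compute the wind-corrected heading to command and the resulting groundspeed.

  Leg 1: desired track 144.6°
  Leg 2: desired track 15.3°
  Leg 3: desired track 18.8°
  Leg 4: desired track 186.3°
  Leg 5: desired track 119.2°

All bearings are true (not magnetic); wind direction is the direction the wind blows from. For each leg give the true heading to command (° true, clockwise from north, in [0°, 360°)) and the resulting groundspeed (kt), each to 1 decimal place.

Leg 1: heading=116.0°, groundspeed=102.3 kt
Leg 2: heading=24.0°, groundspeed=46.8 kt
Leg 3: heading=25.7°, groundspeed=46.5 kt
Leg 4: heading=173.2°, groundspeed=137.0 kt
Leg 5: heading=88.0°, groundspeed=78.8 kt

Leg 1: desired track 144.6°; wind correction -28.6° → command heading 116.0°, groundspeed 102.3 kt
Leg 2: desired track 15.3°; wind correction +8.7° → command heading 24.0°, groundspeed 46.8 kt
Leg 3: desired track 18.8°; wind correction +6.9° → command heading 25.7°, groundspeed 46.5 kt
Leg 4: desired track 186.3°; wind correction -13.1° → command heading 173.2°, groundspeed 137.0 kt
Leg 5: desired track 119.2°; wind correction -31.2° → command heading 88.0°, groundspeed 78.8 kt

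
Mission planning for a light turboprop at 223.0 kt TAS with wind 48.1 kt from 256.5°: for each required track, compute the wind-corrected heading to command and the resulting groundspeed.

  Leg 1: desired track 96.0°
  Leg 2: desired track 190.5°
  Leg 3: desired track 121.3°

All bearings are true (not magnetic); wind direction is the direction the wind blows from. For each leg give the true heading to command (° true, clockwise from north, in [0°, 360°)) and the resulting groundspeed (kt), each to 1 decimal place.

Leg 1: heading=100.1°, groundspeed=267.8 kt
Leg 2: heading=201.9°, groundspeed=199.1 kt
Leg 3: heading=130.0°, groundspeed=254.5 kt

Leg 1: desired track 96.0°; wind correction +4.1° → command heading 100.1°, groundspeed 267.8 kt
Leg 2: desired track 190.5°; wind correction +11.4° → command heading 201.9°, groundspeed 199.1 kt
Leg 3: desired track 121.3°; wind correction +8.7° → command heading 130.0°, groundspeed 254.5 kt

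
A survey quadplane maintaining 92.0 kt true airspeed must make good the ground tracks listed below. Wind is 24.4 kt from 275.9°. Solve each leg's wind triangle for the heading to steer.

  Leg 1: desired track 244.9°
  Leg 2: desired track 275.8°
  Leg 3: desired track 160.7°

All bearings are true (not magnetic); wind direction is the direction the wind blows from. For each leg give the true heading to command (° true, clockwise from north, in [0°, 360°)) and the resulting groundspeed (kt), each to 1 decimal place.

Leg 1: desired track 244.9°; wind correction +7.9° → command heading 252.8°, groundspeed 70.2 kt
Leg 2: desired track 275.8°; wind correction +0.0° → command heading 275.8°, groundspeed 67.6 kt
Leg 3: desired track 160.7°; wind correction +13.9° → command heading 174.6°, groundspeed 99.7 kt

Leg 1: heading=252.8°, groundspeed=70.2 kt
Leg 2: heading=275.8°, groundspeed=67.6 kt
Leg 3: heading=174.6°, groundspeed=99.7 kt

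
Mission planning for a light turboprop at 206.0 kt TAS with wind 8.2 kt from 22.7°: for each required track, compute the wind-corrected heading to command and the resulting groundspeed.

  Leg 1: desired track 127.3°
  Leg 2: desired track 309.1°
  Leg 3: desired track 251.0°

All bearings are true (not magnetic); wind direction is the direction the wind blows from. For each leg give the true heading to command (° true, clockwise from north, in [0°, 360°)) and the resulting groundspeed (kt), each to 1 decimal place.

Leg 1: heading=125.1°, groundspeed=207.9 kt
Leg 2: heading=311.3°, groundspeed=203.5 kt
Leg 3: heading=252.7°, groundspeed=211.4 kt

Leg 1: desired track 127.3°; wind correction -2.2° → command heading 125.1°, groundspeed 207.9 kt
Leg 2: desired track 309.1°; wind correction +2.2° → command heading 311.3°, groundspeed 203.5 kt
Leg 3: desired track 251.0°; wind correction +1.7° → command heading 252.7°, groundspeed 211.4 kt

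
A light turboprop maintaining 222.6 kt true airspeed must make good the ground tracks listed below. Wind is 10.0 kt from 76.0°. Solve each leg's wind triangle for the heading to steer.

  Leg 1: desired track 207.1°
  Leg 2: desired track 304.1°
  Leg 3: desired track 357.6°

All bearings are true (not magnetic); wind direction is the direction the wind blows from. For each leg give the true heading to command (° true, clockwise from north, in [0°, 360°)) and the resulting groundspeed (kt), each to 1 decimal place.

Leg 1: heading=205.2°, groundspeed=229.0 kt
Leg 2: heading=306.0°, groundspeed=229.2 kt
Leg 3: heading=0.1°, groundspeed=220.4 kt

Leg 1: desired track 207.1°; wind correction -1.9° → command heading 205.2°, groundspeed 229.0 kt
Leg 2: desired track 304.1°; wind correction +1.9° → command heading 306.0°, groundspeed 229.2 kt
Leg 3: desired track 357.6°; wind correction +2.5° → command heading 0.1°, groundspeed 220.4 kt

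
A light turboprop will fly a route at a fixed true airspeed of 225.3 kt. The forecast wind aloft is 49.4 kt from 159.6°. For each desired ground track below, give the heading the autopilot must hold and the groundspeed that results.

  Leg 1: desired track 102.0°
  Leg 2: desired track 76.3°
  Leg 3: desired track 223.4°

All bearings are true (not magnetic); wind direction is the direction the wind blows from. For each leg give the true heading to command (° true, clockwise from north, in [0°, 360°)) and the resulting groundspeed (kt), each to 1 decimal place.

Leg 1: desired track 102.0°; wind correction +10.7° → command heading 112.7°, groundspeed 194.9 kt
Leg 2: desired track 76.3°; wind correction +12.6° → command heading 88.9°, groundspeed 214.1 kt
Leg 3: desired track 223.4°; wind correction -11.3° → command heading 212.1°, groundspeed 199.1 kt

Leg 1: heading=112.7°, groundspeed=194.9 kt
Leg 2: heading=88.9°, groundspeed=214.1 kt
Leg 3: heading=212.1°, groundspeed=199.1 kt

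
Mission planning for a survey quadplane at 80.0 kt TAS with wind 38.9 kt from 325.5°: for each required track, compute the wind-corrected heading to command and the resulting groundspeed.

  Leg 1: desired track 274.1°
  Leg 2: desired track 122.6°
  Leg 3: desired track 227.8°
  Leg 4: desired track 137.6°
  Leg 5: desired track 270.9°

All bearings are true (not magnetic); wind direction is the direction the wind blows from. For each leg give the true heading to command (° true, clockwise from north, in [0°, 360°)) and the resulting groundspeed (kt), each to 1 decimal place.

Leg 1: heading=296.4°, groundspeed=49.7 kt
Leg 2: heading=111.7°, groundspeed=114.4 kt
Leg 3: heading=256.6°, groundspeed=75.3 kt
Leg 4: heading=133.8°, groundspeed=118.4 kt
Leg 5: heading=294.3°, groundspeed=50.9 kt

Leg 1: desired track 274.1°; wind correction +22.3° → command heading 296.4°, groundspeed 49.7 kt
Leg 2: desired track 122.6°; wind correction -10.9° → command heading 111.7°, groundspeed 114.4 kt
Leg 3: desired track 227.8°; wind correction +28.8° → command heading 256.6°, groundspeed 75.3 kt
Leg 4: desired track 137.6°; wind correction -3.8° → command heading 133.8°, groundspeed 118.4 kt
Leg 5: desired track 270.9°; wind correction +23.4° → command heading 294.3°, groundspeed 50.9 kt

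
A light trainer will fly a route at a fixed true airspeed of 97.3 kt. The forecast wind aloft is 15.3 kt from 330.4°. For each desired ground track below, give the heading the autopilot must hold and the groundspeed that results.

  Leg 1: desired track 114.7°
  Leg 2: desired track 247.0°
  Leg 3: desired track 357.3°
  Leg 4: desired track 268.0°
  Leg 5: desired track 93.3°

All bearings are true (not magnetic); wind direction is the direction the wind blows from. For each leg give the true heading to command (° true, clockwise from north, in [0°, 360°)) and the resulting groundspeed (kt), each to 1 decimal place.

Leg 1: heading=109.4°, groundspeed=109.3 kt
Leg 2: heading=256.0°, groundspeed=94.3 kt
Leg 3: heading=353.2°, groundspeed=83.4 kt
Leg 4: heading=276.0°, groundspeed=89.3 kt
Leg 5: heading=85.7°, groundspeed=104.8 kt

Leg 1: desired track 114.7°; wind correction -5.3° → command heading 109.4°, groundspeed 109.3 kt
Leg 2: desired track 247.0°; wind correction +9.0° → command heading 256.0°, groundspeed 94.3 kt
Leg 3: desired track 357.3°; wind correction -4.1° → command heading 353.2°, groundspeed 83.4 kt
Leg 4: desired track 268.0°; wind correction +8.0° → command heading 276.0°, groundspeed 89.3 kt
Leg 5: desired track 93.3°; wind correction -7.6° → command heading 85.7°, groundspeed 104.8 kt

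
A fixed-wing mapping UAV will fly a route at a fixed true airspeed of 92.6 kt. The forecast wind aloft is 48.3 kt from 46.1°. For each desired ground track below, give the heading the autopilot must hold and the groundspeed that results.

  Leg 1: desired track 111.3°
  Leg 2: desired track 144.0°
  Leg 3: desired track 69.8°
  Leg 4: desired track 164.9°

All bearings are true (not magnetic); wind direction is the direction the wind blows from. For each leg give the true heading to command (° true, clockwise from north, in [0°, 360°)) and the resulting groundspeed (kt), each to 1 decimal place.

Leg 1: desired track 111.3°; wind correction -28.3° → command heading 83.0°, groundspeed 61.3 kt
Leg 2: desired track 144.0°; wind correction -31.1° → command heading 112.9°, groundspeed 85.9 kt
Leg 3: desired track 69.8°; wind correction -12.1° → command heading 57.7°, groundspeed 46.3 kt
Leg 4: desired track 164.9°; wind correction -27.2° → command heading 137.7°, groundspeed 105.6 kt

Leg 1: heading=83.0°, groundspeed=61.3 kt
Leg 2: heading=112.9°, groundspeed=85.9 kt
Leg 3: heading=57.7°, groundspeed=46.3 kt
Leg 4: heading=137.7°, groundspeed=105.6 kt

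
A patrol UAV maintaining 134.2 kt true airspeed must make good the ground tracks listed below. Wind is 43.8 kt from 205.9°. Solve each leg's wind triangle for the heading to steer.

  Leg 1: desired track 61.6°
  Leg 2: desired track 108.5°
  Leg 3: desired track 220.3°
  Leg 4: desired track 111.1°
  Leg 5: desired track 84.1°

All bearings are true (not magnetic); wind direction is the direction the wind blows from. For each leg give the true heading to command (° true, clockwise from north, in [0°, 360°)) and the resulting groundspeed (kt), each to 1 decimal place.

Leg 1: heading=72.6°, groundspeed=167.3 kt
Leg 2: heading=127.4°, groundspeed=132.6 kt
Leg 3: heading=215.6°, groundspeed=91.3 kt
Leg 4: heading=130.1°, groundspeed=130.6 kt
Leg 5: heading=100.2°, groundspeed=152.0 kt

Leg 1: desired track 61.6°; wind correction +11.0° → command heading 72.6°, groundspeed 167.3 kt
Leg 2: desired track 108.5°; wind correction +18.9° → command heading 127.4°, groundspeed 132.6 kt
Leg 3: desired track 220.3°; wind correction -4.7° → command heading 215.6°, groundspeed 91.3 kt
Leg 4: desired track 111.1°; wind correction +19.0° → command heading 130.1°, groundspeed 130.6 kt
Leg 5: desired track 84.1°; wind correction +16.1° → command heading 100.2°, groundspeed 152.0 kt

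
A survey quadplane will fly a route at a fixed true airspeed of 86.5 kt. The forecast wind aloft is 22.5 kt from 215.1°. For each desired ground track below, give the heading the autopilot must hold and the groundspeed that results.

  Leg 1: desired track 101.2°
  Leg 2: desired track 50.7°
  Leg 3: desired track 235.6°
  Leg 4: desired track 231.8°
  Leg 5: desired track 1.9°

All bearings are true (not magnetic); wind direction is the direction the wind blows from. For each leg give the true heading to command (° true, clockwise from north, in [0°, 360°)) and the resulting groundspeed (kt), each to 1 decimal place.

Leg 1: heading=115.0°, groundspeed=93.1 kt
Leg 2: heading=54.7°, groundspeed=108.0 kt
Leg 3: heading=230.4°, groundspeed=65.1 kt
Leg 4: heading=227.5°, groundspeed=64.7 kt
Leg 5: heading=353.7°, groundspeed=104.4 kt

Leg 1: desired track 101.2°; wind correction +13.8° → command heading 115.0°, groundspeed 93.1 kt
Leg 2: desired track 50.7°; wind correction +4.0° → command heading 54.7°, groundspeed 108.0 kt
Leg 3: desired track 235.6°; wind correction -5.2° → command heading 230.4°, groundspeed 65.1 kt
Leg 4: desired track 231.8°; wind correction -4.3° → command heading 227.5°, groundspeed 64.7 kt
Leg 5: desired track 1.9°; wind correction -8.2° → command heading 353.7°, groundspeed 104.4 kt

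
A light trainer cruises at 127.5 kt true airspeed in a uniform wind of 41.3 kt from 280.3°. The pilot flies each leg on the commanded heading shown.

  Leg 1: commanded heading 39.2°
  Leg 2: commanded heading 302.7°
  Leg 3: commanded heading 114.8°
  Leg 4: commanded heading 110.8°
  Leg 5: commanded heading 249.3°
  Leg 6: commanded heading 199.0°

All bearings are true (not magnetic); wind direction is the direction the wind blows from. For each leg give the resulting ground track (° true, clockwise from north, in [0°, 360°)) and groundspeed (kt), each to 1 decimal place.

Leg 1: track=53.0°, groundspeed=151.8 kt
Leg 2: track=312.7°, groundspeed=90.7 kt
Leg 3: track=111.3°, groundspeed=167.8 kt
Leg 4: track=108.2°, groundspeed=168.3 kt
Leg 5: track=236.3°, groundspeed=94.5 kt
Leg 6: track=180.4°, groundspeed=127.9 kt

Leg 1: heading 39.2°; drift +13.8° → track 53.0°, groundspeed 151.8 kt
Leg 2: heading 302.7°; drift +10.0° → track 312.7°, groundspeed 90.7 kt
Leg 3: heading 114.8°; drift -3.5° → track 111.3°, groundspeed 167.8 kt
Leg 4: heading 110.8°; drift -2.6° → track 108.2°, groundspeed 168.3 kt
Leg 5: heading 249.3°; drift -13.0° → track 236.3°, groundspeed 94.5 kt
Leg 6: heading 199.0°; drift -18.6° → track 180.4°, groundspeed 127.9 kt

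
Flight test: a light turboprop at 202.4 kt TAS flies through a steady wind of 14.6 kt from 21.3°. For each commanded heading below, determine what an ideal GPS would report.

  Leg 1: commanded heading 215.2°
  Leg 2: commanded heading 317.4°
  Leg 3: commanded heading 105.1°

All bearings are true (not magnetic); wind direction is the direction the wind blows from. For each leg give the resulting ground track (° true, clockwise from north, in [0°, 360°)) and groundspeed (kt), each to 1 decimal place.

Leg 1: heading 215.2°; drift -0.9° → track 214.3°, groundspeed 216.6 kt
Leg 2: heading 317.4°; drift -3.8° → track 313.6°, groundspeed 196.4 kt
Leg 3: heading 105.1°; drift +4.1° → track 109.2°, groundspeed 201.3 kt

Leg 1: track=214.3°, groundspeed=216.6 kt
Leg 2: track=313.6°, groundspeed=196.4 kt
Leg 3: track=109.2°, groundspeed=201.3 kt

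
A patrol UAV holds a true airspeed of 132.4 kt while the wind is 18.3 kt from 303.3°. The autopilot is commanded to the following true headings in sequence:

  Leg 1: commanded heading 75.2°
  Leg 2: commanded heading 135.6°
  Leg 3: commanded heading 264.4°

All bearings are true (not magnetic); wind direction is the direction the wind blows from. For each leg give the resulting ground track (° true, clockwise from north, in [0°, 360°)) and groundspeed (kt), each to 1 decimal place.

Leg 1: track=80.6°, groundspeed=145.3 kt
Leg 2: track=134.1°, groundspeed=150.3 kt
Leg 3: track=258.8°, groundspeed=118.7 kt

Leg 1: heading 75.2°; drift +5.4° → track 80.6°, groundspeed 145.3 kt
Leg 2: heading 135.6°; drift -1.5° → track 134.1°, groundspeed 150.3 kt
Leg 3: heading 264.4°; drift -5.6° → track 258.8°, groundspeed 118.7 kt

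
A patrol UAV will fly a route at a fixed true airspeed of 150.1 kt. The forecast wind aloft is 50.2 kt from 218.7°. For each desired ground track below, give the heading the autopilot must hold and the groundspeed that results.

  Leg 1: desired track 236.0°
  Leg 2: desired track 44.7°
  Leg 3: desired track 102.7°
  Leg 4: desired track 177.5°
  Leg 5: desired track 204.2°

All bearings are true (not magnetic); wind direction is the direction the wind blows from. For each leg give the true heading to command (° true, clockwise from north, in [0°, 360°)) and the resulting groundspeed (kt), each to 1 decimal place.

Leg 1: desired track 236.0°; wind correction -5.7° → command heading 230.3°, groundspeed 101.4 kt
Leg 2: desired track 44.7°; wind correction +2.0° → command heading 46.7°, groundspeed 199.9 kt
Leg 3: desired track 102.7°; wind correction +17.5° → command heading 120.2°, groundspeed 165.2 kt
Leg 4: desired track 177.5°; wind correction +12.7° → command heading 190.2°, groundspeed 108.6 kt
Leg 5: desired track 204.2°; wind correction +4.8° → command heading 209.0°, groundspeed 101.0 kt

Leg 1: heading=230.3°, groundspeed=101.4 kt
Leg 2: heading=46.7°, groundspeed=199.9 kt
Leg 3: heading=120.2°, groundspeed=165.2 kt
Leg 4: heading=190.2°, groundspeed=108.6 kt
Leg 5: heading=209.0°, groundspeed=101.0 kt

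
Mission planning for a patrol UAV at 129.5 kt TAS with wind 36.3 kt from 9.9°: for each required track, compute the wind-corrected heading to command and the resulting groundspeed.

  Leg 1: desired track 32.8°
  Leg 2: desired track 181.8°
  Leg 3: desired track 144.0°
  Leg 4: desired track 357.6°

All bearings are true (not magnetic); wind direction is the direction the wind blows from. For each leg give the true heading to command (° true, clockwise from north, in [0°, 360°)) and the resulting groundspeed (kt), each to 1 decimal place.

Leg 1: desired track 32.8°; wind correction -6.3° → command heading 26.5°, groundspeed 95.3 kt
Leg 2: desired track 181.8°; wind correction -2.3° → command heading 179.5°, groundspeed 165.3 kt
Leg 3: desired track 144.0°; wind correction -11.6° → command heading 132.4°, groundspeed 152.1 kt
Leg 4: desired track 357.6°; wind correction +3.4° → command heading 1.0°, groundspeed 93.8 kt

Leg 1: heading=26.5°, groundspeed=95.3 kt
Leg 2: heading=179.5°, groundspeed=165.3 kt
Leg 3: heading=132.4°, groundspeed=152.1 kt
Leg 4: heading=1.0°, groundspeed=93.8 kt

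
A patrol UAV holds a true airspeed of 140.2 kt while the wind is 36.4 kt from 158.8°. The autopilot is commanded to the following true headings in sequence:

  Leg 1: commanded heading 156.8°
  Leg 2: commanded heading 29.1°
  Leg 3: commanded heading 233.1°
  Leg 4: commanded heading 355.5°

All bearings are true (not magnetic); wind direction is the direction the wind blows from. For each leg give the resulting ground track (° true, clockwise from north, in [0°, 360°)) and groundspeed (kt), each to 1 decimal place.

Leg 1: heading 156.8°; drift -0.7° → track 156.1°, groundspeed 103.8 kt
Leg 2: heading 29.1°; drift -9.7° → track 19.4°, groundspeed 165.8 kt
Leg 3: heading 233.1°; drift +15.0° → track 248.1°, groundspeed 135.0 kt
Leg 4: heading 355.5°; drift -3.4° → track 352.1°, groundspeed 175.4 kt

Leg 1: track=156.1°, groundspeed=103.8 kt
Leg 2: track=19.4°, groundspeed=165.8 kt
Leg 3: track=248.1°, groundspeed=135.0 kt
Leg 4: track=352.1°, groundspeed=175.4 kt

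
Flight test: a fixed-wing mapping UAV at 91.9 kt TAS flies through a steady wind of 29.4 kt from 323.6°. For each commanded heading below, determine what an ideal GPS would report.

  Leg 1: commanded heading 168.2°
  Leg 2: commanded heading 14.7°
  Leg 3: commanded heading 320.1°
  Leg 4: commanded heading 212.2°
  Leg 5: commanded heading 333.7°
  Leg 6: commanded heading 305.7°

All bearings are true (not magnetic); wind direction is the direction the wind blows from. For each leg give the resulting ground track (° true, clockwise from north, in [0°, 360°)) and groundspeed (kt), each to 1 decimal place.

Leg 1: heading 168.2°; drift -5.9° → track 162.3°, groundspeed 119.3 kt
Leg 2: heading 14.7°; drift +17.3° → track 32.0°, groundspeed 76.9 kt
Leg 3: heading 320.1°; drift -1.6° → track 318.5°, groundspeed 62.6 kt
Leg 4: heading 212.2°; drift -14.9° → track 197.3°, groundspeed 106.2 kt
Leg 5: heading 333.7°; drift +4.7° → track 338.4°, groundspeed 63.2 kt
Leg 6: heading 305.7°; drift -8.0° → track 297.7°, groundspeed 64.6 kt

Leg 1: track=162.3°, groundspeed=119.3 kt
Leg 2: track=32.0°, groundspeed=76.9 kt
Leg 3: track=318.5°, groundspeed=62.6 kt
Leg 4: track=197.3°, groundspeed=106.2 kt
Leg 5: track=338.4°, groundspeed=63.2 kt
Leg 6: track=297.7°, groundspeed=64.6 kt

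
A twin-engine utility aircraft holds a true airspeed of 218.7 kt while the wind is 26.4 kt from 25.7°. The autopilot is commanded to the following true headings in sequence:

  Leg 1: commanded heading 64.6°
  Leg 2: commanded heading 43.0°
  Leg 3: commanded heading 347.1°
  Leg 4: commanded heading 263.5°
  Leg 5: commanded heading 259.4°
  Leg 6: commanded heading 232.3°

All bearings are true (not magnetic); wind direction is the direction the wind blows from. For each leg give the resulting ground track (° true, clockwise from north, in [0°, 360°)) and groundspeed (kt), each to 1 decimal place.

Leg 1: track=69.4°, groundspeed=198.8 kt
Leg 2: track=45.3°, groundspeed=193.7 kt
Leg 3: track=342.3°, groundspeed=198.8 kt
Leg 4: track=258.0°, groundspeed=233.8 kt
Leg 5: track=254.2°, groundspeed=235.3 kt
Leg 6: track=229.5°, groundspeed=242.6 kt

Leg 1: heading 64.6°; drift +4.8° → track 69.4°, groundspeed 198.8 kt
Leg 2: heading 43.0°; drift +2.3° → track 45.3°, groundspeed 193.7 kt
Leg 3: heading 347.1°; drift -4.8° → track 342.3°, groundspeed 198.8 kt
Leg 4: heading 263.5°; drift -5.5° → track 258.0°, groundspeed 233.8 kt
Leg 5: heading 259.4°; drift -5.2° → track 254.2°, groundspeed 235.3 kt
Leg 6: heading 232.3°; drift -2.8° → track 229.5°, groundspeed 242.6 kt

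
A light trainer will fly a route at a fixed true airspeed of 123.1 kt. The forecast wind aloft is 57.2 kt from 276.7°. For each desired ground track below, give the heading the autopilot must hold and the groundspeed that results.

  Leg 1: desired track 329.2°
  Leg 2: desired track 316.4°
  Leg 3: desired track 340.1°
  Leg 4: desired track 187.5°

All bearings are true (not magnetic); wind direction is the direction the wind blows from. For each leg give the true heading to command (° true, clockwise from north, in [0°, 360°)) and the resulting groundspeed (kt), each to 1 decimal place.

Leg 1: heading=307.6°, groundspeed=79.6 kt
Leg 2: heading=299.1°, groundspeed=73.5 kt
Leg 3: heading=315.6°, groundspeed=86.4 kt
Leg 4: heading=215.2°, groundspeed=108.2 kt

Leg 1: desired track 329.2°; wind correction -21.6° → command heading 307.6°, groundspeed 79.6 kt
Leg 2: desired track 316.4°; wind correction -17.3° → command heading 299.1°, groundspeed 73.5 kt
Leg 3: desired track 340.1°; wind correction -24.5° → command heading 315.6°, groundspeed 86.4 kt
Leg 4: desired track 187.5°; wind correction +27.7° → command heading 215.2°, groundspeed 108.2 kt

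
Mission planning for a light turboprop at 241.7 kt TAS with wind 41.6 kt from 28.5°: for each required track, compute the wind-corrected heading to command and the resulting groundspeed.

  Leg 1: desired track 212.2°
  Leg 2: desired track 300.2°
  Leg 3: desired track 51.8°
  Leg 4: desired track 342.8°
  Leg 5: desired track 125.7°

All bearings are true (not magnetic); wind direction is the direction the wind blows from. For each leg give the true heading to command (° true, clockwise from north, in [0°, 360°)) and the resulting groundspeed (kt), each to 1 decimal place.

Leg 1: heading=212.8°, groundspeed=283.2 kt
Leg 2: heading=310.1°, groundspeed=236.9 kt
Leg 3: heading=47.9°, groundspeed=202.9 kt
Leg 4: heading=349.9°, groundspeed=210.8 kt
Leg 5: heading=115.9°, groundspeed=243.4 kt

Leg 1: desired track 212.2°; wind correction +0.6° → command heading 212.8°, groundspeed 283.2 kt
Leg 2: desired track 300.2°; wind correction +9.9° → command heading 310.1°, groundspeed 236.9 kt
Leg 3: desired track 51.8°; wind correction -3.9° → command heading 47.9°, groundspeed 202.9 kt
Leg 4: desired track 342.8°; wind correction +7.1° → command heading 349.9°, groundspeed 210.8 kt
Leg 5: desired track 125.7°; wind correction -9.8° → command heading 115.9°, groundspeed 243.4 kt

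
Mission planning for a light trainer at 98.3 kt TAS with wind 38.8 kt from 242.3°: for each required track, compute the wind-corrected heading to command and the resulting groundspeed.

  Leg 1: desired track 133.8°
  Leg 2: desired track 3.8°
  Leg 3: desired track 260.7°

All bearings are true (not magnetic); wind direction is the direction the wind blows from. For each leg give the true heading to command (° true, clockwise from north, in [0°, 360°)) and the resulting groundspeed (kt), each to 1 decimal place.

Leg 1: heading=155.8°, groundspeed=103.5 kt
Leg 2: heading=344.1°, groundspeed=112.8 kt
Leg 3: heading=253.5°, groundspeed=60.7 kt

Leg 1: desired track 133.8°; wind correction +22.0° → command heading 155.8°, groundspeed 103.5 kt
Leg 2: desired track 3.8°; wind correction -19.7° → command heading 344.1°, groundspeed 112.8 kt
Leg 3: desired track 260.7°; wind correction -7.2° → command heading 253.5°, groundspeed 60.7 kt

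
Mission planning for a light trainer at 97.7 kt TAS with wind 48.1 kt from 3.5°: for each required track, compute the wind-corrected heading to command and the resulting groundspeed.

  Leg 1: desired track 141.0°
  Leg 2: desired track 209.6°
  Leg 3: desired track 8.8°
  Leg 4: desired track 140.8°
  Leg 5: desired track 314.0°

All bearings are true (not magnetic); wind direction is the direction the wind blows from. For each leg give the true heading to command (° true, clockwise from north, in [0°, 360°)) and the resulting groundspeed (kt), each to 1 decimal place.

Leg 1: desired track 141.0°; wind correction -19.4° → command heading 121.6°, groundspeed 127.6 kt
Leg 2: desired track 209.6°; wind correction +12.5° → command heading 222.1°, groundspeed 138.6 kt
Leg 3: desired track 8.8°; wind correction -2.6° → command heading 6.2°, groundspeed 49.7 kt
Leg 4: desired track 140.8°; wind correction -19.5° → command heading 121.3°, groundspeed 127.4 kt
Leg 5: desired track 314.0°; wind correction +22.0° → command heading 336.0°, groundspeed 59.4 kt

Leg 1: heading=121.6°, groundspeed=127.6 kt
Leg 2: heading=222.1°, groundspeed=138.6 kt
Leg 3: heading=6.2°, groundspeed=49.7 kt
Leg 4: heading=121.3°, groundspeed=127.4 kt
Leg 5: heading=336.0°, groundspeed=59.4 kt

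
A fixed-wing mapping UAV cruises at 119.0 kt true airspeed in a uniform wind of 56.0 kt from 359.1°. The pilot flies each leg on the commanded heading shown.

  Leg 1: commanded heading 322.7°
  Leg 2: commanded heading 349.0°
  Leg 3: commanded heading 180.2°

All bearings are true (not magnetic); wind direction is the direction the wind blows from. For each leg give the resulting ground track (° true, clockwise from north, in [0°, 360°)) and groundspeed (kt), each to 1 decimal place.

Leg 1: heading 322.7°; drift -24.2° → track 298.5°, groundspeed 81.1 kt
Leg 2: heading 349.0°; drift -8.7° → track 340.3°, groundspeed 64.6 kt
Leg 3: heading 180.2°; drift -0.4° → track 179.8°, groundspeed 175.0 kt

Leg 1: track=298.5°, groundspeed=81.1 kt
Leg 2: track=340.3°, groundspeed=64.6 kt
Leg 3: track=179.8°, groundspeed=175.0 kt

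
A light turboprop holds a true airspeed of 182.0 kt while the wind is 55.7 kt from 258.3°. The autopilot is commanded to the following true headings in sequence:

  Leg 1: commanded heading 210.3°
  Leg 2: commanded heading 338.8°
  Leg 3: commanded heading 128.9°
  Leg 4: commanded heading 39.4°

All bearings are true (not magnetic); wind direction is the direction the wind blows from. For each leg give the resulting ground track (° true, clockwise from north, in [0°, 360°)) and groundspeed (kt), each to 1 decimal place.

Leg 1: heading 210.3°; drift -16.0° → track 194.3°, groundspeed 150.5 kt
Leg 2: heading 338.8°; drift +17.6° → track 356.4°, groundspeed 181.3 kt
Leg 3: heading 128.9°; drift -11.2° → track 117.7°, groundspeed 221.6 kt
Leg 4: heading 39.4°; drift +8.8° → track 48.2°, groundspeed 228.0 kt

Leg 1: track=194.3°, groundspeed=150.5 kt
Leg 2: track=356.4°, groundspeed=181.3 kt
Leg 3: track=117.7°, groundspeed=221.6 kt
Leg 4: track=48.2°, groundspeed=228.0 kt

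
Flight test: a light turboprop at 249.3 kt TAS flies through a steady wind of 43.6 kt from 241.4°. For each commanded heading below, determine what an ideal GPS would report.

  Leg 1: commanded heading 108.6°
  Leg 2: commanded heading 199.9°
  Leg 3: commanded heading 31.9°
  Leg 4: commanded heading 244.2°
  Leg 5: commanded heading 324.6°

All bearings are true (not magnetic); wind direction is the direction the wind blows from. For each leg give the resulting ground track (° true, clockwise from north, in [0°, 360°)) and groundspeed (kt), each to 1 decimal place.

Leg 1: heading 108.6°; drift -6.5° → track 102.1°, groundspeed 280.8 kt
Leg 2: heading 199.9°; drift -7.6° → track 192.3°, groundspeed 218.6 kt
Leg 3: heading 31.9°; drift +4.3° → track 36.2°, groundspeed 288.0 kt
Leg 4: heading 244.2°; drift +0.6° → track 244.8°, groundspeed 205.8 kt
Leg 5: heading 324.6°; drift +10.1° → track 334.7°, groundspeed 247.9 kt

Leg 1: track=102.1°, groundspeed=280.8 kt
Leg 2: track=192.3°, groundspeed=218.6 kt
Leg 3: track=36.2°, groundspeed=288.0 kt
Leg 4: track=244.8°, groundspeed=205.8 kt
Leg 5: track=334.7°, groundspeed=247.9 kt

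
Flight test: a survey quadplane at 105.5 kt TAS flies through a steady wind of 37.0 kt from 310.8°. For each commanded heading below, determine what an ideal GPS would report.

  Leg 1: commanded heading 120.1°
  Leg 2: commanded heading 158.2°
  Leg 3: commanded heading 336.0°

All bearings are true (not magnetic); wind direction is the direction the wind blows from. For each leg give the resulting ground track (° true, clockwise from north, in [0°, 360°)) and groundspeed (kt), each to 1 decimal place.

Leg 1: heading 120.1°; drift +2.8° → track 122.9°, groundspeed 142.0 kt
Leg 2: heading 158.2°; drift -7.0° → track 151.2°, groundspeed 139.4 kt
Leg 3: heading 336.0°; drift +12.3° → track 348.3°, groundspeed 73.7 kt

Leg 1: track=122.9°, groundspeed=142.0 kt
Leg 2: track=151.2°, groundspeed=139.4 kt
Leg 3: track=348.3°, groundspeed=73.7 kt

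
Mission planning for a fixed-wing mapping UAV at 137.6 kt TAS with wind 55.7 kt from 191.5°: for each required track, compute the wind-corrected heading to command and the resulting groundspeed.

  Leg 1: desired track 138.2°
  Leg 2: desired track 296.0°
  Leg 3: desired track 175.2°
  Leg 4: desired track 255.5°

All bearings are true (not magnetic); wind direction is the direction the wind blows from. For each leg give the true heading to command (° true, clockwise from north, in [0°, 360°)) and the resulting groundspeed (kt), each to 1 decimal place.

Leg 1: desired track 138.2°; wind correction +18.9° → command heading 157.1°, groundspeed 96.9 kt
Leg 2: desired track 296.0°; wind correction -23.1° → command heading 272.9°, groundspeed 140.5 kt
Leg 3: desired track 175.2°; wind correction +6.5° → command heading 181.7°, groundspeed 83.2 kt
Leg 4: desired track 255.5°; wind correction -21.3° → command heading 234.2°, groundspeed 103.8 kt

Leg 1: heading=157.1°, groundspeed=96.9 kt
Leg 2: heading=272.9°, groundspeed=140.5 kt
Leg 3: heading=181.7°, groundspeed=83.2 kt
Leg 4: heading=234.2°, groundspeed=103.8 kt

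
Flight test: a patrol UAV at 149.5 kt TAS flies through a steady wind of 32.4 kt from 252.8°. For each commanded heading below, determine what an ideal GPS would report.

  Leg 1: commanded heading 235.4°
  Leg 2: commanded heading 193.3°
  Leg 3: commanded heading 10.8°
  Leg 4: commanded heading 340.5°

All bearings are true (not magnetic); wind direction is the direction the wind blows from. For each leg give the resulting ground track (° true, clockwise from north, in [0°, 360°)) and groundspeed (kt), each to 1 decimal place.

Leg 1: track=230.7°, groundspeed=119.0 kt
Leg 2: track=181.5°, groundspeed=136.0 kt
Leg 3: track=20.7°, groundspeed=167.2 kt
Leg 4: track=352.8°, groundspeed=151.7 kt

Leg 1: heading 235.4°; drift -4.7° → track 230.7°, groundspeed 119.0 kt
Leg 2: heading 193.3°; drift -11.8° → track 181.5°, groundspeed 136.0 kt
Leg 3: heading 10.8°; drift +9.9° → track 20.7°, groundspeed 167.2 kt
Leg 4: heading 340.5°; drift +12.3° → track 352.8°, groundspeed 151.7 kt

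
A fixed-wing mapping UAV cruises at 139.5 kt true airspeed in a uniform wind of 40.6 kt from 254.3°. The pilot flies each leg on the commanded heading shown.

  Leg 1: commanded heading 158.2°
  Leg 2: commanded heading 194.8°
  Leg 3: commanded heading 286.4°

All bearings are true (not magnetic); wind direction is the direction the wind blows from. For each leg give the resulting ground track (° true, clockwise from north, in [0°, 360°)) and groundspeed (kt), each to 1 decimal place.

Leg 1: heading 158.2°; drift -15.7° → track 142.5°, groundspeed 149.4 kt
Leg 2: heading 194.8°; drift -16.4° → track 178.4°, groundspeed 123.9 kt
Leg 3: heading 286.4°; drift +11.6° → track 298.0°, groundspeed 107.3 kt

Leg 1: track=142.5°, groundspeed=149.4 kt
Leg 2: track=178.4°, groundspeed=123.9 kt
Leg 3: track=298.0°, groundspeed=107.3 kt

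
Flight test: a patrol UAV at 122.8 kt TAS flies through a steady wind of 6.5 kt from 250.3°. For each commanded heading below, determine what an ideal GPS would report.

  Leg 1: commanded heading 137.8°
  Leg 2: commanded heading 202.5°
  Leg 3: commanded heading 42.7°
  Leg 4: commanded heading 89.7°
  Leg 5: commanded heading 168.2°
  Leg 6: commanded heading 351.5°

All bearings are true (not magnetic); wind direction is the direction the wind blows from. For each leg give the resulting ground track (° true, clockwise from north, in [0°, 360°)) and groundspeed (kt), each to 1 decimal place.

Leg 1: heading 137.8°; drift -2.7° → track 135.1°, groundspeed 125.4 kt
Leg 2: heading 202.5°; drift -2.3° → track 200.2°, groundspeed 118.5 kt
Leg 3: heading 42.7°; drift +1.3° → track 44.0°, groundspeed 128.6 kt
Leg 4: heading 89.7°; drift -1.0° → track 88.7°, groundspeed 128.9 kt
Leg 5: heading 168.2°; drift -3.0° → track 165.2°, groundspeed 122.1 kt
Leg 6: heading 351.5°; drift +2.9° → track 354.4°, groundspeed 124.2 kt

Leg 1: track=135.1°, groundspeed=125.4 kt
Leg 2: track=200.2°, groundspeed=118.5 kt
Leg 3: track=44.0°, groundspeed=128.6 kt
Leg 4: track=88.7°, groundspeed=128.9 kt
Leg 5: track=165.2°, groundspeed=122.1 kt
Leg 6: track=354.4°, groundspeed=124.2 kt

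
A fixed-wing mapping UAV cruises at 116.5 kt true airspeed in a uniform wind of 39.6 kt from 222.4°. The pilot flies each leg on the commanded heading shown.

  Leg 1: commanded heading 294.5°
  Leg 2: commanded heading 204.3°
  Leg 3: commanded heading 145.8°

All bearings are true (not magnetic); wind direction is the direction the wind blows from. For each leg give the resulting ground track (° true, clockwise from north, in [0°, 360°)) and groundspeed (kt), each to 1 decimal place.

Leg 1: heading 294.5°; drift +19.9° → track 314.4°, groundspeed 110.9 kt
Leg 2: heading 204.3°; drift -8.9° → track 195.4°, groundspeed 79.8 kt
Leg 3: heading 145.8°; drift -19.7° → track 126.1°, groundspeed 114.0 kt

Leg 1: track=314.4°, groundspeed=110.9 kt
Leg 2: track=195.4°, groundspeed=79.8 kt
Leg 3: track=126.1°, groundspeed=114.0 kt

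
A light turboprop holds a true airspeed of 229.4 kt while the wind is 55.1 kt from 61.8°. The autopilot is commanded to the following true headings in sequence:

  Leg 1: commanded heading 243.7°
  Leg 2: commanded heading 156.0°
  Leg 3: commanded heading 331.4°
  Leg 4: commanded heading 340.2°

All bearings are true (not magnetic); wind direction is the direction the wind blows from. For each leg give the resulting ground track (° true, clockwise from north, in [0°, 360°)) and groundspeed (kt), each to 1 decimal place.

Leg 1: heading 243.7°; drift -0.4° → track 243.3°, groundspeed 284.5 kt
Leg 2: heading 156.0°; drift +13.2° → track 169.2°, groundspeed 239.8 kt
Leg 3: heading 331.4°; drift -13.5° → track 317.9°, groundspeed 236.3 kt
Leg 4: heading 340.2°; drift -13.8° → track 326.4°, groundspeed 228.0 kt

Leg 1: track=243.3°, groundspeed=284.5 kt
Leg 2: track=169.2°, groundspeed=239.8 kt
Leg 3: track=317.9°, groundspeed=236.3 kt
Leg 4: track=326.4°, groundspeed=228.0 kt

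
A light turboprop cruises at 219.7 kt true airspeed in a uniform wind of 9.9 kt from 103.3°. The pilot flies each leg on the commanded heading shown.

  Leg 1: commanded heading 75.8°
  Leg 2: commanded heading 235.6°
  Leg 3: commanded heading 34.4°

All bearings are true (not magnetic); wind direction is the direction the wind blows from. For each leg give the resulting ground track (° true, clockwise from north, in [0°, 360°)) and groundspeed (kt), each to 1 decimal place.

Leg 1: track=74.6°, groundspeed=211.0 kt
Leg 2: track=237.5°, groundspeed=226.5 kt
Leg 3: track=32.0°, groundspeed=216.3 kt

Leg 1: heading 75.8°; drift -1.2° → track 74.6°, groundspeed 211.0 kt
Leg 2: heading 235.6°; drift +1.9° → track 237.5°, groundspeed 226.5 kt
Leg 3: heading 34.4°; drift -2.4° → track 32.0°, groundspeed 216.3 kt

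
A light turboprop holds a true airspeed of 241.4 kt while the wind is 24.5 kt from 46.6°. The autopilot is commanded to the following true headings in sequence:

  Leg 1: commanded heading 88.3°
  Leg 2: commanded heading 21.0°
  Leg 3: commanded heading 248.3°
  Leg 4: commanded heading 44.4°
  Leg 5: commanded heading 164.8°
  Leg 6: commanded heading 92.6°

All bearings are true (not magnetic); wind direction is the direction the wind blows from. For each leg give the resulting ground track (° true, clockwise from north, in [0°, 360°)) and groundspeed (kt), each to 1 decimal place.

Leg 1: heading 88.3°; drift +4.2° → track 92.5°, groundspeed 223.7 kt
Leg 2: heading 21.0°; drift -2.8° → track 18.2°, groundspeed 219.6 kt
Leg 3: heading 248.3°; drift -2.0° → track 246.3°, groundspeed 264.3 kt
Leg 4: heading 44.4°; drift -0.2° → track 44.2°, groundspeed 216.9 kt
Leg 5: heading 164.8°; drift +4.9° → track 169.7°, groundspeed 253.9 kt
Leg 6: heading 92.6°; drift +4.5° → track 97.1°, groundspeed 225.1 kt

Leg 1: track=92.5°, groundspeed=223.7 kt
Leg 2: track=18.2°, groundspeed=219.6 kt
Leg 3: track=246.3°, groundspeed=264.3 kt
Leg 4: track=44.2°, groundspeed=216.9 kt
Leg 5: track=169.7°, groundspeed=253.9 kt
Leg 6: track=97.1°, groundspeed=225.1 kt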